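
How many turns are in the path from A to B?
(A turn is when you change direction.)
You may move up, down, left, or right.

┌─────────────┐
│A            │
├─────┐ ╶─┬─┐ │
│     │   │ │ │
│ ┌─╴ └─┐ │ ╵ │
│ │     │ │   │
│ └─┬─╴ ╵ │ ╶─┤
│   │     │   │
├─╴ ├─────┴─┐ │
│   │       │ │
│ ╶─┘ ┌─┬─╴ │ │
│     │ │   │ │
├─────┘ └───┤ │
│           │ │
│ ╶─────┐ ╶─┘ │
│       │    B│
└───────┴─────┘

Directions: right, right, right, right, right, right, down, down, left, down, right, down, down, down, down
Number of turns: 5

Solution:

┌─────────────┐
│A → → → → → ↓│
├─────┐ ╶─┬─┐ │
│     │   │ │↓│
│ ┌─╴ └─┐ │ ╵ │
│ │     │ │↓ ↲│
│ └─┬─╴ ╵ │ ╶─┤
│   │     │↳ ↓│
├─╴ ├─────┴─┐ │
│   │       │↓│
│ ╶─┘ ┌─┬─╴ │ │
│     │ │   │↓│
├─────┘ └───┤ │
│           │↓│
│ ╶─────┐ ╶─┘ │
│       │    B│
└───────┴─────┘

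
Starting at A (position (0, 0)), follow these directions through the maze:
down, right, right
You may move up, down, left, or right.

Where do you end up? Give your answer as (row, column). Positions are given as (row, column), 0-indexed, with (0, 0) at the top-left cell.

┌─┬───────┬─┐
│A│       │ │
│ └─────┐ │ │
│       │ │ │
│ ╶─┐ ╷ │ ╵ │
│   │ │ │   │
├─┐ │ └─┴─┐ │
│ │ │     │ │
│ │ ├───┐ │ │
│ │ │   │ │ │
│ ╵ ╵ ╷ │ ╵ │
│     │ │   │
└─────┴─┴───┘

Following directions step by step:
Start: (0, 0)
  down: (0, 0) → (1, 0)
  right: (1, 0) → (1, 1)
  right: (1, 1) → (1, 2)
Final position: (1, 2)

Path taken:

┌─┬───────┬─┐
│A│       │ │
│ └─────┐ │ │
│↳ → B  │ │ │
│ ╶─┐ ╷ │ ╵ │
│   │ │ │   │
├─┐ │ └─┴─┐ │
│ │ │     │ │
│ │ ├───┐ │ │
│ │ │   │ │ │
│ ╵ ╵ ╷ │ ╵ │
│     │ │   │
└─────┴─┴───┘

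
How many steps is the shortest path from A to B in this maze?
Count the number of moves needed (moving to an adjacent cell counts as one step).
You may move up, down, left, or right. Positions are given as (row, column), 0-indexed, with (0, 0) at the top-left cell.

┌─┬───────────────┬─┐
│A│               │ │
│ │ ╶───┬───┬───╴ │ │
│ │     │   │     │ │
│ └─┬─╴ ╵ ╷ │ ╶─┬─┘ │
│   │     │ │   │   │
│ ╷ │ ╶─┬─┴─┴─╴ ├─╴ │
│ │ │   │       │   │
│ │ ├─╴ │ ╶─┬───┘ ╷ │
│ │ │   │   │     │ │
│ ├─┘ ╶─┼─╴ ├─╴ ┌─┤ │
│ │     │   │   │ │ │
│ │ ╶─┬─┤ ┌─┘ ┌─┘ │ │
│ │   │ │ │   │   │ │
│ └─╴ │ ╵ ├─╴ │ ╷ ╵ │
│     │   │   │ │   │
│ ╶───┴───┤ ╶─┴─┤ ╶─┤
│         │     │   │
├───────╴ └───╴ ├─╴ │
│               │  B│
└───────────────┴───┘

Using BFS to find shortest path:
Start: (0, 0), End: (9, 9)
Path found:
(0,0) → (1,0) → (2,0) → (3,0) → (4,0) → (5,0) → (6,0) → (7,0) → (8,0) → (8,1) → (8,2) → (8,3) → (8,4) → (9,4) → (9,5) → (9,6) → (9,7) → (8,7) → (8,6) → (8,5) → (7,5) → (7,6) → (6,6) → (5,6) → (5,7) → (4,7) → (4,8) → (3,8) → (3,9) → (4,9) → (5,9) → (6,9) → (7,9) → (7,8) → (8,8) → (8,9) → (9,9)
Number of steps: 36

Solution:

┌─┬───────────────┬─┐
│A│               │ │
│ │ ╶───┬───┬───╴ │ │
│↓│     │   │     │ │
│ └─┬─╴ ╵ ╷ │ ╶─┬─┘ │
│↓  │     │ │   │   │
│ ╷ │ ╶─┬─┴─┴─╴ ├─╴ │
│↓│ │   │       │↱ ↓│
│ │ ├─╴ │ ╶─┬───┘ ╷ │
│↓│ │   │   │  ↱ ↑│↓│
│ ├─┘ ╶─┼─╴ ├─╴ ┌─┤ │
│↓│     │   │↱ ↑│ │↓│
│ │ ╶─┬─┤ ┌─┘ ┌─┘ │ │
│↓│   │ │ │  ↑│   │↓│
│ └─╴ │ ╵ ├─╴ │ ╷ ╵ │
│↓    │   │↱ ↑│ │↓ ↲│
│ ╶───┴───┤ ╶─┴─┤ ╶─┤
│↳ → → → ↓│↑ ← ↰│↳ ↓│
├───────╴ └───╴ ├─╴ │
│        ↳ → → ↑│  B│
└───────────────┴───┘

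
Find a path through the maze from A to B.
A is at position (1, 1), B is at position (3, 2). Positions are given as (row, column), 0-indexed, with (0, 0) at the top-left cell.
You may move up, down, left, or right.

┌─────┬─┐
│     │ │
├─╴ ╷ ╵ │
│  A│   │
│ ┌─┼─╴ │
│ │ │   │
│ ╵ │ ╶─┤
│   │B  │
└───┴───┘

Finding the shortest path from (1, 1) to (3, 2):
Path length: 7 steps
Directions: up → right → down → right → down → left → down

Solution:

┌─────┬─┐
│  ↱ ↓│ │
├─╴ ╷ ╵ │
│  A│↳ ↓│
│ ┌─┼─╴ │
│ │ │↓ ↲│
│ ╵ │ ╶─┤
│   │B  │
└───┴───┘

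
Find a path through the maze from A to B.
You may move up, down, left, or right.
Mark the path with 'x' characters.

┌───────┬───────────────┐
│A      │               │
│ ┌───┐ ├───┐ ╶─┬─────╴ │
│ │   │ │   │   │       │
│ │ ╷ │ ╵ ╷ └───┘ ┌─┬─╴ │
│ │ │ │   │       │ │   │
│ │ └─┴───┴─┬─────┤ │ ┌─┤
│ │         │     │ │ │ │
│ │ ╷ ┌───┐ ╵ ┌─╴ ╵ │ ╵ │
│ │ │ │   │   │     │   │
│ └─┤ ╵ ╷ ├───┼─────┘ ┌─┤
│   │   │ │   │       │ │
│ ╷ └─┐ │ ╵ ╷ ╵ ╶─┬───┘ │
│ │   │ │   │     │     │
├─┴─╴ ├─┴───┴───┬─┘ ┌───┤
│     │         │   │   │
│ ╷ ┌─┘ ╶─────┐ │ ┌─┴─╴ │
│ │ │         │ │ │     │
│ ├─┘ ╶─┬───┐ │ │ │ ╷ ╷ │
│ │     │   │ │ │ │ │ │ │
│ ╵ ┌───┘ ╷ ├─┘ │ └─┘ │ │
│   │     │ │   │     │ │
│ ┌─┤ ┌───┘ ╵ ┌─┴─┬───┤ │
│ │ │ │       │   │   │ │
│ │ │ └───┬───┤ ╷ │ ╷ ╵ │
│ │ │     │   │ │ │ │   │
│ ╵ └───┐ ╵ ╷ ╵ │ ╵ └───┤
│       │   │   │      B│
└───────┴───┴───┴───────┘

Finding the shortest path through the maze:
Path length: 54 steps
Directions: down → down → down → down → down → right → down → right → down → left → left → down → down → down → right → up → right → up → right → up → right → right → right → right → down → down → down → left → down → left → up → up → left → down → left → left → down → down → right → right → down → right → up → right → down → right → up → up → right → down → down → right → right → right

Solution:

┌───────┬───────────────┐
│A      │               │
│ ┌───┐ ├───┐ ╶─┬─────╴ │
│x│   │ │   │   │       │
│ │ ╷ │ ╵ ╷ └───┘ ┌─┬─╴ │
│x│ │ │   │       │ │   │
│ │ └─┴───┴─┬─────┤ │ ┌─┤
│x│         │     │ │ │ │
│ │ ╷ ┌───┐ ╵ ┌─╴ ╵ │ ╵ │
│x│ │ │   │   │     │   │
│ └─┤ ╵ ╷ ├───┼─────┘ ┌─┤
│x x│   │ │   │       │ │
│ ╷ └─┐ │ ╵ ╷ ╵ ╶─┬───┘ │
│ │x x│ │   │     │     │
├─┴─╴ ├─┴───┴───┬─┘ ┌───┤
│x x x│x x x x x│   │   │
│ ╷ ┌─┘ ╶─────┐ │ ┌─┴─╴ │
│x│ │x x      │x│ │     │
│ ├─┘ ╶─┬───┐ │ │ │ ╷ ╷ │
│x│x x  │x x│ │x│ │ │ │ │
│ ╵ ┌───┘ ╷ ├─┘ │ └─┘ │ │
│x x│x x x│x│x x│     │ │
│ ┌─┤ ┌───┘ ╵ ┌─┴─┬───┤ │
│ │ │x│    x x│x x│   │ │
│ │ │ └───┬───┤ ╷ │ ╷ ╵ │
│ │ │x x x│x x│x│x│ │   │
│ ╵ └───┐ ╵ ╷ ╵ │ ╵ └───┤
│       │x x│x x│x x x B│
└───────┴───┴───┴───────┘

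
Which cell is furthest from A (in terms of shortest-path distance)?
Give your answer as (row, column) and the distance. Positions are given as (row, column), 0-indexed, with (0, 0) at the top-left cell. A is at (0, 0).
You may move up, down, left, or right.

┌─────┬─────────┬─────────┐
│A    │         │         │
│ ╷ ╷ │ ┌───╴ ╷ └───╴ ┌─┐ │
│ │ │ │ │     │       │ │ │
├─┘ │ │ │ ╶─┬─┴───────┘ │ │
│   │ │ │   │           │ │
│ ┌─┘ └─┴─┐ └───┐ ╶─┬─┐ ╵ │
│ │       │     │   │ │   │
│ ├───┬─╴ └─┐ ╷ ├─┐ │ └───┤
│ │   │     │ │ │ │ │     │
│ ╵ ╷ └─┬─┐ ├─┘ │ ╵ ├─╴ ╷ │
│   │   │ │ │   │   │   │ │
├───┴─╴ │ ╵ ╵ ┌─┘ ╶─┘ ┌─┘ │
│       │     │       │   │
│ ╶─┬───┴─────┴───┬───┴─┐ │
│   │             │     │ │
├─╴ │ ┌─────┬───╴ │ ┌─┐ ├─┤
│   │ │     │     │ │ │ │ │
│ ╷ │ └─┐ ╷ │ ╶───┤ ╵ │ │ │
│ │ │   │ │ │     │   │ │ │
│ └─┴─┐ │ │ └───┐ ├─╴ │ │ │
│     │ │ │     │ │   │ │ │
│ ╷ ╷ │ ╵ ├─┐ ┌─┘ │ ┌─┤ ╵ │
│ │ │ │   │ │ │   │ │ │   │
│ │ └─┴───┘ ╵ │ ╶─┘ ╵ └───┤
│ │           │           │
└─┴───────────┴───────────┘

Computing BFS distances from A to all cells:
Furthest cell: (8, 12)
Distance: 80 steps

Path from A to the furthest cell:

┌─────┬─────────┬─────────┐
│A ↓  │         │         │
│ ╷ ╷ │ ┌───╴ ╷ └───╴ ┌─┐ │
│ │↓│ │ │     │       │ │ │
├─┘ │ │ │ ╶─┬─┴───────┘ │ │
│↓ ↲│ │ │   │           │ │
│ ┌─┘ └─┴─┐ └───┐ ╶─┬─┐ ╵ │
│↓│       │     │   │ │   │
│ ├───┬─╴ └─┐ ╷ ├─┐ │ └───┤
│↓│↱ ↓│     │ │ │ │ │     │
│ ╵ ╷ └─┬─┐ ├─┘ │ ╵ ├─╴ ╷ │
│↳ ↑│↳ ↓│ │ │   │   │   │ │
├───┴─╴ │ ╵ ╵ ┌─┘ ╶─┘ ┌─┘ │
│↓ ← ← ↲│     │       │   │
│ ╶─┬───┴─────┴───┬───┴─┐ │
│↳ ↓│↱ → → → → → ↓│↱ → ↓│ │
├─╴ │ ┌─────┬───╴ │ ┌─┐ ├─┤
│↓ ↲│↑│  ↓ ↰│↓ ← ↲│↑│ │↓│B│
│ ╷ │ └─┐ ╷ │ ╶───┤ ╵ │ │ │
│↓│ │↑ ↰│↓│↑│↳ → ↓│↑ ↰│↓│↑│
│ └─┴─┐ │ │ └───┐ ├─╴ │ │ │
│↳ ↓  │↑│↓│↑ ↰  │↓│↱ ↑│↓│↑│
│ ╷ ╷ │ ╵ ├─┐ ┌─┘ │ ┌─┤ ╵ │
│ │↓│ │↑ ↲│ │↑│↓ ↲│↑│ │↳ ↑│
│ │ └─┴───┘ ╵ │ ╶─┘ ╵ └───┤
│ │↳ → → → → ↑│↳ → ↑      │
└─┴───────────┴───────────┘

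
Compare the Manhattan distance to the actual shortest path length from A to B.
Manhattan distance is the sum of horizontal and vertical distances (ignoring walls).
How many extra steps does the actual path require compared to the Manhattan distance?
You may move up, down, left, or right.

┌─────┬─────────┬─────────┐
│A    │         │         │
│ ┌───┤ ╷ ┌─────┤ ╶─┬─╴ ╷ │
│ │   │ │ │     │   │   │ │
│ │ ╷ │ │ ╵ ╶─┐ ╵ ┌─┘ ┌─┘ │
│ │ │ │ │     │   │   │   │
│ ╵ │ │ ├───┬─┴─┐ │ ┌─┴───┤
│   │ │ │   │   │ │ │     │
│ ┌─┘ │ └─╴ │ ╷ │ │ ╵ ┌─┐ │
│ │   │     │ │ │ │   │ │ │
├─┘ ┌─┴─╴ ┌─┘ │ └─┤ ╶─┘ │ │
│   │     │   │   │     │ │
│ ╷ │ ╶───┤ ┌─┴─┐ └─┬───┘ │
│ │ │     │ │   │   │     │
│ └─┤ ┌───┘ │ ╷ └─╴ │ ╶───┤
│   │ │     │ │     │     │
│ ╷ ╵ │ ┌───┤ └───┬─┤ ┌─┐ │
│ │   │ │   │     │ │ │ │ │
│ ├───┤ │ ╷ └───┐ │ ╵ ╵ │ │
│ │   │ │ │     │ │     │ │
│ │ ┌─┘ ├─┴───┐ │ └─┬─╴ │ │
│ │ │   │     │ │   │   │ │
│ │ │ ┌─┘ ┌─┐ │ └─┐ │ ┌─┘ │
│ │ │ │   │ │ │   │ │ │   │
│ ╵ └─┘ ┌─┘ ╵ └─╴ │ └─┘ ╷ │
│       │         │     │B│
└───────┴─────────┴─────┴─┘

Manhattan distance: |12 - 0| + |12 - 0| = 24
Actual path length: 66
Extra steps: 66 - 24 = 42

Solution:

┌─────┬─────────┬─────────┐
│A    │↱ ↓      │↱ → → ↓  │
│ ┌───┤ ╷ ┌─────┤ ╶─┬─╴ ╷ │
│↓│↱ ↓│↑│↓│↱ → ↓│↑  │↓ ↲│ │
│ │ ╷ │ │ ╵ ╶─┐ ╵ ┌─┘ ┌─┘ │
│↓│↑│↓│↑│↳ ↑  │↳ ↑│↓ ↲│   │
│ ╵ │ │ ├───┬─┴─┐ │ ┌─┴───┤
│↳ ↑│↓│↑│   │   │ │↓│↱ → ↓│
│ ┌─┘ │ └─╴ │ ╷ │ │ ╵ ┌─┐ │
│ │↓ ↲│↑ ↰  │ │ │ │↳ ↑│ │↓│
├─┘ ┌─┴─╴ ┌─┘ │ └─┤ ╶─┘ │ │
│↓ ↲│↱ → ↑│   │   │     │↓│
│ ╷ │ ╶───┤ ┌─┴─┐ └─┬───┘ │
│↓│ │↑    │ │   │   │↓ ← ↲│
│ └─┤ ┌───┘ │ ╷ └─╴ │ ╶───┤
│↳ ↓│↑│     │ │     │↳ → ↓│
│ ╷ ╵ │ ┌───┤ └───┬─┤ ┌─┐ │
│ │↳ ↑│ │   │     │ │ │ │↓│
│ ├───┤ │ ╷ └───┐ │ ╵ ╵ │ │
│ │   │ │ │     │ │     │↓│
│ │ ┌─┘ ├─┴───┐ │ └─┬─╴ │ │
│ │ │   │     │ │   │   │↓│
│ │ │ ┌─┘ ┌─┐ │ └─┐ │ ┌─┘ │
│ │ │ │   │ │ │   │ │ │  ↓│
│ ╵ └─┘ ┌─┘ ╵ └─╴ │ └─┘ ╷ │
│       │         │     │B│
└───────┴─────────┴─────┴─┘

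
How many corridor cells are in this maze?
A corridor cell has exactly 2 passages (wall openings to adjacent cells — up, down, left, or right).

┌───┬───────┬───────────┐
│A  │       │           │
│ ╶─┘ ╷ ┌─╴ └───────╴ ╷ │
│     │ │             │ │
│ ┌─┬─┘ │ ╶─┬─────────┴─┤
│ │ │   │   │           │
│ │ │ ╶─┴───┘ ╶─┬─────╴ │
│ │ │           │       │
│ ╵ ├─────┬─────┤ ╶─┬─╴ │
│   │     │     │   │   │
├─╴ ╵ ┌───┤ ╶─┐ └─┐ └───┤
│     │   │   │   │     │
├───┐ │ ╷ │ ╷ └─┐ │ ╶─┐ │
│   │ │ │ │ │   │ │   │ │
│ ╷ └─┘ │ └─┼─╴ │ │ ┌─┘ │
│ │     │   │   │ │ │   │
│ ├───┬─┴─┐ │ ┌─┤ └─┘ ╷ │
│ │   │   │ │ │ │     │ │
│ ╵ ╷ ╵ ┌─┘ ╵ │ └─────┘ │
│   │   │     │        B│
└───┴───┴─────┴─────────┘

Counting cells with exactly 2 passages:
Total corridor cells: 90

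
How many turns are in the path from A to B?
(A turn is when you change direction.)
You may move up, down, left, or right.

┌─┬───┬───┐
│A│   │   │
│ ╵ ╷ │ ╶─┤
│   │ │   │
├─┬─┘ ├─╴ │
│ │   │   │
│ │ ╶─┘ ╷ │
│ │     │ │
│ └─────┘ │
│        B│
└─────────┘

Directions: down, right, up, right, down, down, left, down, right, right, up, right, down, down
Number of turns: 10

Solution:

┌─┬───┬───┐
│A│↱ ↓│   │
│ ╵ ╷ │ ╶─┤
│↳ ↑│↓│   │
├─┬─┘ ├─╴ │
│ │↓ ↲│↱ ↓│
│ │ ╶─┘ ╷ │
│ │↳ → ↑│↓│
│ └─────┘ │
│        B│
└─────────┘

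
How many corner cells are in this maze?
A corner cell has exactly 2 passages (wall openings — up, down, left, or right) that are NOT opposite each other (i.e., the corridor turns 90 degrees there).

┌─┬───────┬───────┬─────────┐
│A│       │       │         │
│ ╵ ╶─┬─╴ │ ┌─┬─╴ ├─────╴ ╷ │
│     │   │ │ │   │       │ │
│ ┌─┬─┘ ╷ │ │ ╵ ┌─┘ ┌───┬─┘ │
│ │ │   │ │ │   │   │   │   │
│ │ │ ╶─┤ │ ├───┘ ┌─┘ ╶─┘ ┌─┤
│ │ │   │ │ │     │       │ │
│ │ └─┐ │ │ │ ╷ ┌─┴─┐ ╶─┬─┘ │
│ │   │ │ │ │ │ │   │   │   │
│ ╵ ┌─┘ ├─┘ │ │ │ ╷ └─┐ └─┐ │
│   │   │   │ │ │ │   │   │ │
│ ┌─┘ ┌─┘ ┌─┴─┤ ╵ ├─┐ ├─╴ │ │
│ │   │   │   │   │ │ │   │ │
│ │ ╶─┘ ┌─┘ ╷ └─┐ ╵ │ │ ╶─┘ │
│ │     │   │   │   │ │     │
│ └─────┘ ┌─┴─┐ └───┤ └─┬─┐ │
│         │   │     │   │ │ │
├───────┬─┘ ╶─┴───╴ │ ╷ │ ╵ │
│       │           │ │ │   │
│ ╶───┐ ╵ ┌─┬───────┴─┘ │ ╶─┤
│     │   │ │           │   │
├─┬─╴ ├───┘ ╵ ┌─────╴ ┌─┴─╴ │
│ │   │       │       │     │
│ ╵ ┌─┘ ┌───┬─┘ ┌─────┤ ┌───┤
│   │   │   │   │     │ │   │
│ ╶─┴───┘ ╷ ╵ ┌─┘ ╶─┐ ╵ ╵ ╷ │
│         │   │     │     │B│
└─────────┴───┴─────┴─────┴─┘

Counting corner cells (2 non-opposite passages):
Total corners: 98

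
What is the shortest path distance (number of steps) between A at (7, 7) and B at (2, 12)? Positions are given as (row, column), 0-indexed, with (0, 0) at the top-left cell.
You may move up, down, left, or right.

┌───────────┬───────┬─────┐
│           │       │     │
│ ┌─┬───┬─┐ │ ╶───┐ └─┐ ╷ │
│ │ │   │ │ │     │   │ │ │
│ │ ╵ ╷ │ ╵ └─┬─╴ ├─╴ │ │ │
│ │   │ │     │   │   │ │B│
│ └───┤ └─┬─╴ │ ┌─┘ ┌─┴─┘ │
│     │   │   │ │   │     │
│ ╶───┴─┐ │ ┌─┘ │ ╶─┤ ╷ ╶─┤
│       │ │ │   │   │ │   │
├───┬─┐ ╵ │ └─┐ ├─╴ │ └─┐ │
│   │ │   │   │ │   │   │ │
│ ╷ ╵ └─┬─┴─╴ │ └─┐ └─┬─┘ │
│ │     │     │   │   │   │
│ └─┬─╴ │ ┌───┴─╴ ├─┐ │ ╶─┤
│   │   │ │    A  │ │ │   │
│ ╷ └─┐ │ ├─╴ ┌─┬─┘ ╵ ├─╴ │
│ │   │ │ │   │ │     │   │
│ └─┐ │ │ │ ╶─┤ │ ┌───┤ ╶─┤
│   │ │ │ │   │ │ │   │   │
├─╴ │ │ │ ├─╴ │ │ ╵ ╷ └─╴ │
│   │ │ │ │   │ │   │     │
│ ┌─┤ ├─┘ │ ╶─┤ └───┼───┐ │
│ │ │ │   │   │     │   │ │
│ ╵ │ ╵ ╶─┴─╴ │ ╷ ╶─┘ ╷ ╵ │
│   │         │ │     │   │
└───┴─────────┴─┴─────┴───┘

Finding path from (7, 7) to (2, 12):
Path: (7,7) → (7,8) → (6,8) → (6,7) → (5,7) → (4,7) → (3,7) → (2,7) → (2,8) → (1,8) → (1,7) → (1,6) → (0,6) → (0,7) → (0,8) → (0,9) → (1,9) → (1,10) → (2,10) → (2,9) → (3,9) → (3,8) → (4,8) → (4,9) → (5,9) → (6,9) → (6,10) → (7,10) → (8,10) → (8,9) → (8,8) → (9,8) → (10,8) → (10,9) → (9,9) → (9,10) → (10,10) → (10,11) → (10,12) → (9,12) → (9,11) → (8,11) → (8,12) → (7,12) → (7,11) → (6,11) → (6,12) → (5,12) → (4,12) → (4,11) → (3,11) → (3,12) → (2,12)
Distance: 52 steps

Solution:

┌───────────┬───────┬─────┐
│           │↱ → → ↓│     │
│ ┌─┬───┬─┐ │ ╶───┐ └─┐ ╷ │
│ │ │   │ │ │↑ ← ↰│↳ ↓│ │ │
│ │ ╵ ╷ │ ╵ └─┬─╴ ├─╴ │ │ │
│ │   │ │     │↱ ↑│↓ ↲│ │B│
│ └───┤ └─┬─╴ │ ┌─┘ ┌─┴─┘ │
│     │   │   │↑│↓ ↲│  ↱ ↑│
│ ╶───┴─┐ │ ┌─┘ │ ╶─┤ ╷ ╶─┤
│       │ │ │  ↑│↳ ↓│ │↑ ↰│
├───┬─┐ ╵ │ └─┐ ├─╴ │ └─┐ │
│   │ │   │   │↑│  ↓│   │↑│
│ ╷ ╵ └─┬─┴─╴ │ └─┐ └─┬─┘ │
│ │     │     │↑ ↰│↳ ↓│↱ ↑│
│ └─┬─╴ │ ┌───┴─╴ ├─┐ │ ╶─┤
│   │   │ │    A ↑│ │↓│↑ ↰│
│ ╷ └─┐ │ ├─╴ ┌─┬─┘ ╵ ├─╴ │
│ │   │ │ │   │ │↓ ← ↲│↱ ↑│
│ └─┐ │ │ │ ╶─┤ │ ┌───┤ ╶─┤
│   │ │ │ │   │ │↓│↱ ↓│↑ ↰│
├─╴ │ │ │ ├─╴ │ │ ╵ ╷ └─╴ │
│   │ │ │ │   │ │↳ ↑│↳ → ↑│
│ ┌─┤ ├─┘ │ ╶─┤ └───┼───┐ │
│ │ │ │   │   │     │   │ │
│ ╵ │ ╵ ╶─┴─╴ │ ╷ ╶─┘ ╷ ╵ │
│   │         │ │     │   │
└───┴─────────┴─┴─────┴───┘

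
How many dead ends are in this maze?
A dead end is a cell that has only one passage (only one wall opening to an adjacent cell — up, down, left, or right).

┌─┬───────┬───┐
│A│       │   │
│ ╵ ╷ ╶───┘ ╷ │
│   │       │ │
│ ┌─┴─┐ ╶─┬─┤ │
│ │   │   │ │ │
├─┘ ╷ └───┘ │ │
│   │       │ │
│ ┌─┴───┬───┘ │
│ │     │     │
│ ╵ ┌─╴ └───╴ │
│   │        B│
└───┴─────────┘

Checking each cell for number of passages:

Dead ends found at positions:
  (0, 0)
  (0, 4)
  (2, 0)
  (2, 4)
  (2, 5)
  (4, 4)
  (5, 2)
Total dead ends: 7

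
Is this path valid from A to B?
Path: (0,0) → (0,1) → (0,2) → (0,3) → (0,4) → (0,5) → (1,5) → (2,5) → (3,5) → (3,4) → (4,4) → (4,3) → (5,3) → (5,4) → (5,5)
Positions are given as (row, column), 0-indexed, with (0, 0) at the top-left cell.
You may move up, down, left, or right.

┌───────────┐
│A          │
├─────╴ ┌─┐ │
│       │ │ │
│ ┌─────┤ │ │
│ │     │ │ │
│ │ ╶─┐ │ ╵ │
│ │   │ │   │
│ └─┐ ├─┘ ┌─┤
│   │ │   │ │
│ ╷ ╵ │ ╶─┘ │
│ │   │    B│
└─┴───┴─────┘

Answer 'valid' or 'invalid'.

Checking path validity:
Result: All consecutive moves are passable.

valid

Correct solution:

┌───────────┐
│A → → → → ↓│
├─────╴ ┌─┐ │
│       │ │↓│
│ ┌─────┤ │ │
│ │     │ │↓│
│ │ ╶─┐ │ ╵ │
│ │   │ │↓ ↲│
│ └─┐ ├─┘ ┌─┤
│   │ │↓ ↲│ │
│ ╷ ╵ │ ╶─┘ │
│ │   │↳ → B│
└─┴───┴─────┘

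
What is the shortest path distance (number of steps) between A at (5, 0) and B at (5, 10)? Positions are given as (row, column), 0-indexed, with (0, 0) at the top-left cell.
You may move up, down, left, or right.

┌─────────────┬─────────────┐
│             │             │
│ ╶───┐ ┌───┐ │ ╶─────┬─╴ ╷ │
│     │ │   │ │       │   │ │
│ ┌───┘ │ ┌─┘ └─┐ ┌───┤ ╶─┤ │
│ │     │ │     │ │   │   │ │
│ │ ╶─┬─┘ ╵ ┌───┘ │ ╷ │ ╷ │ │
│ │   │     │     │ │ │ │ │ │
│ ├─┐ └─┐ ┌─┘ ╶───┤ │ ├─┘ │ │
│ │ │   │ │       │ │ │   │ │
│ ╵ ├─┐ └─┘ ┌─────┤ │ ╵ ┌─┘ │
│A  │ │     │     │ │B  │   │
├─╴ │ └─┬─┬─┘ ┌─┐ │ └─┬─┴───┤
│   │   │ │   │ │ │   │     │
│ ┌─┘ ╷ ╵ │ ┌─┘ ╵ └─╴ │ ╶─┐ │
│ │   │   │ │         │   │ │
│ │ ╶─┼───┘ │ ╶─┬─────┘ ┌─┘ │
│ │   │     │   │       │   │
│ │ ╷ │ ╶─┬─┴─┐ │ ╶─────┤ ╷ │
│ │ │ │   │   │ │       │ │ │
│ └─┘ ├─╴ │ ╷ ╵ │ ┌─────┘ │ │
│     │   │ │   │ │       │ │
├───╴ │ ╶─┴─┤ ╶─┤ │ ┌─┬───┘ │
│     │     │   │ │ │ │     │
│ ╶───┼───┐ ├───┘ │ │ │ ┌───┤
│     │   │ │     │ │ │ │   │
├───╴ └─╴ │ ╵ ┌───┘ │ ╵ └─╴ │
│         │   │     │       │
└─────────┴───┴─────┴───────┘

Finding path from (5, 0) to (5, 10):
Path: (5,0) → (4,0) → (3,0) → (2,0) → (1,0) → (0,0) → (0,1) → (0,2) → (0,3) → (1,3) → (2,3) → (2,2) → (2,1) → (3,1) → (3,2) → (4,2) → (4,3) → (5,3) → (5,4) → (5,5) → (4,5) → (4,6) → (3,6) → (3,7) → (3,8) → (2,8) → (1,8) → (1,7) → (0,7) → (0,8) → (0,9) → (0,10) → (0,11) → (0,12) → (1,12) → (1,11) → (2,11) → (2,12) → (3,12) → (4,12) → (4,11) → (5,11) → (5,10)
Distance: 42 steps

Solution:

┌─────────────┬─────────────┐
│↱ → → ↓      │↱ → → → → ↓  │
│ ╶───┐ ┌───┐ │ ╶─────┬─╴ ╷ │
│↑    │↓│   │ │↑ ↰    │↓ ↲│ │
│ ┌───┘ │ ┌─┘ └─┐ ┌───┤ ╶─┤ │
│↑│↓ ← ↲│ │     │↑│   │↳ ↓│ │
│ │ ╶─┬─┘ ╵ ┌───┘ │ ╷ │ ╷ │ │
│↑│↳ ↓│     │↱ → ↑│ │ │ │↓│ │
│ ├─┐ └─┐ ┌─┘ ╶───┤ │ ├─┘ │ │
│↑│ │↳ ↓│ │↱ ↑    │ │ │↓ ↲│ │
│ ╵ ├─┐ └─┘ ┌─────┤ │ ╵ ┌─┘ │
│A  │ │↳ → ↑│     │ │B ↲│   │
├─╴ │ └─┬─┬─┘ ┌─┐ │ └─┬─┴───┤
│   │   │ │   │ │ │   │     │
│ ┌─┘ ╷ ╵ │ ┌─┘ ╵ └─╴ │ ╶─┐ │
│ │   │   │ │         │   │ │
│ │ ╶─┼───┘ │ ╶─┬─────┘ ┌─┘ │
│ │   │     │   │       │   │
│ │ ╷ │ ╶─┬─┴─┐ │ ╶─────┤ ╷ │
│ │ │ │   │   │ │       │ │ │
│ └─┘ ├─╴ │ ╷ ╵ │ ┌─────┘ │ │
│     │   │ │   │ │       │ │
├───╴ │ ╶─┴─┤ ╶─┤ │ ┌─┬───┘ │
│     │     │   │ │ │ │     │
│ ╶───┼───┐ ├───┘ │ │ │ ┌───┤
│     │   │ │     │ │ │ │   │
├───╴ └─╴ │ ╵ ┌───┘ │ ╵ └─╴ │
│         │   │     │       │
└─────────┴───┴─────┴───────┘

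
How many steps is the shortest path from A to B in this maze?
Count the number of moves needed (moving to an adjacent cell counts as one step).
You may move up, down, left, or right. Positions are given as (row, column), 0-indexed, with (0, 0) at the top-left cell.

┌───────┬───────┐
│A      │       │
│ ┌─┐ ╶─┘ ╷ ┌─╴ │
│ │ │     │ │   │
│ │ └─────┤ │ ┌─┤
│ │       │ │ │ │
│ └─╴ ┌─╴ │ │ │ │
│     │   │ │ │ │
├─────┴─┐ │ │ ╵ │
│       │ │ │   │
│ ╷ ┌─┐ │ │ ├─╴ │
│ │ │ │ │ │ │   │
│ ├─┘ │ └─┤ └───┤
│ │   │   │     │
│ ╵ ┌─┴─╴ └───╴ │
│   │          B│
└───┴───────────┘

Using BFS to find shortest path:
Start: (0, 0), End: (7, 7)
Path found:
(0,0) → (0,1) → (0,2) → (1,2) → (1,3) → (1,4) → (0,4) → (0,5) → (1,5) → (2,5) → (3,5) → (4,5) → (5,5) → (6,5) → (6,6) → (6,7) → (7,7)
Number of steps: 16

Solution:

┌───────┬───────┐
│A → ↓  │↱ ↓    │
│ ┌─┐ ╶─┘ ╷ ┌─╴ │
│ │ │↳ → ↑│↓│   │
│ │ └─────┤ │ ┌─┤
│ │       │↓│ │ │
│ └─╴ ┌─╴ │ │ │ │
│     │   │↓│ │ │
├─────┴─┐ │ │ ╵ │
│       │ │↓│   │
│ ╷ ┌─┐ │ │ ├─╴ │
│ │ │ │ │ │↓│   │
│ ├─┘ │ └─┤ └───┤
│ │   │   │↳ → ↓│
│ ╵ ┌─┴─╴ └───╴ │
│   │          B│
└───┴───────────┘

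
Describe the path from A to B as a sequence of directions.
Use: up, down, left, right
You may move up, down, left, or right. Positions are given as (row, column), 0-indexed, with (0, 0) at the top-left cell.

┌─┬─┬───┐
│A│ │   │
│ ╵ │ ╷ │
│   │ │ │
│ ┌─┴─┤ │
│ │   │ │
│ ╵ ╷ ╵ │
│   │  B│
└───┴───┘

Finding the path and converting it to directions:
Path through cells: (0,0) → (1,0) → (2,0) → (3,0) → (3,1) → (2,1) → (2,2) → (3,2) → (3,3)
Directions: down, down, down, right, up, right, down, right

Solution:

┌─┬─┬───┐
│A│ │   │
│ ╵ │ ╷ │
│↓  │ │ │
│ ┌─┴─┤ │
│↓│↱ ↓│ │
│ ╵ ╷ ╵ │
│↳ ↑│↳ B│
└───┴───┘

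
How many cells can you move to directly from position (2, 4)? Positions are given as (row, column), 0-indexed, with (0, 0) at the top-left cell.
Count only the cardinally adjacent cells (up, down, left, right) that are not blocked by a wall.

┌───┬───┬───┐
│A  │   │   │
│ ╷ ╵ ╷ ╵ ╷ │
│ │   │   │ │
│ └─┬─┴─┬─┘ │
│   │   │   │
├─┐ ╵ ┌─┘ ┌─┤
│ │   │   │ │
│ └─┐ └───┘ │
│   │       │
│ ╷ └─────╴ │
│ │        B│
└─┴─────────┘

Checking passable neighbors of (2, 4):
Neighbors: (3, 4), (2, 5)
Count: 2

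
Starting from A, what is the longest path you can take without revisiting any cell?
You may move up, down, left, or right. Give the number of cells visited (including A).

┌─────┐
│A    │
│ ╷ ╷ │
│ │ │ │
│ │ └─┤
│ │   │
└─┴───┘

Finding longest simple path using DFS:
Start: (0, 0)
Longest path visits 5 cells
Path: A → right → down → down → right

Solution:

┌─────┐
│A ↓  │
│ ╷ ╷ │
│ │↓│ │
│ │ └─┤
│ │↳ B│
└─┴───┘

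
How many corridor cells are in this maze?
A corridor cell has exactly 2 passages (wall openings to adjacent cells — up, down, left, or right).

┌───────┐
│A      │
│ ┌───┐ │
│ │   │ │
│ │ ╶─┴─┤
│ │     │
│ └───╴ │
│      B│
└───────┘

Counting cells with exactly 2 passages:
Total corridor cells: 14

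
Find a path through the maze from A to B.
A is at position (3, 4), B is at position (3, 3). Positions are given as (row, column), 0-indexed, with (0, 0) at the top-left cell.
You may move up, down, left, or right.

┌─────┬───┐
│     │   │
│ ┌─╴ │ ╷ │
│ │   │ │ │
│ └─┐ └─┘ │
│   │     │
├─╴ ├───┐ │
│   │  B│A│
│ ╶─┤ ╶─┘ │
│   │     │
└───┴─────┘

Finding the shortest path from (3, 4) to (3, 3):
Path length: 5 steps
Directions: down → left → left → up → right

Solution:

┌─────┬───┐
│     │   │
│ ┌─╴ │ ╷ │
│ │   │ │ │
│ └─┐ └─┘ │
│   │     │
├─╴ ├───┐ │
│   │↱ B│A│
│ ╶─┤ ╶─┘ │
│   │↑ ← ↲│
└───┴─────┘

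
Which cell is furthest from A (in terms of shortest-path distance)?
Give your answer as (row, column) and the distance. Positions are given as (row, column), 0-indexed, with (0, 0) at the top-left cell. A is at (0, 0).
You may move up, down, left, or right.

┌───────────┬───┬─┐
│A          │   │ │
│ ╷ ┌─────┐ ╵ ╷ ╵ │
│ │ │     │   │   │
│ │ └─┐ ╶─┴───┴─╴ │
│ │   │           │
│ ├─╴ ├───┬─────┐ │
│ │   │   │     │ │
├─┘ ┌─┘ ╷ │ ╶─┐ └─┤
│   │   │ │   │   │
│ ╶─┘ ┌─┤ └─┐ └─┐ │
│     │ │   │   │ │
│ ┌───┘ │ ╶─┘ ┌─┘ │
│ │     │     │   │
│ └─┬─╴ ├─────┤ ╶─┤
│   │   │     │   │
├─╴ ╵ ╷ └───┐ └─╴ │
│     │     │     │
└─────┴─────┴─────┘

Computing BFS distances from A to all cells:
Furthest cell: (7, 4)
Distance: 39 steps

Path from A to the furthest cell:

┌───────────┬───┬─┐
│A ↓        │   │ │
│ ╷ ┌─────┐ ╵ ╷ ╵ │
│ │↓│     │   │   │
│ │ └─┐ ╶─┴───┴─╴ │
│ │↳ ↓│           │
│ ├─╴ ├───┬─────┐ │
│ │↓ ↲│↱ ↓│↱ → ↓│ │
├─┘ ┌─┘ ╷ │ ╶─┐ └─┤
│↓ ↲│↱ ↑│↓│↑ ↰│↳ ↓│
│ ╶─┘ ┌─┤ └─┐ └─┐ │
│↳ → ↑│ │↓  │↑  │↓│
│ ┌───┘ │ ╶─┘ ┌─┘ │
│ │     │↳ → ↑│↓ ↲│
│ └─┬─╴ ├─────┤ ╶─┤
│   │   │B ← ↰│↳ ↓│
├─╴ ╵ ╷ └───┐ └─╴ │
│     │     │↑ ← ↲│
└─────┴─────┴─────┘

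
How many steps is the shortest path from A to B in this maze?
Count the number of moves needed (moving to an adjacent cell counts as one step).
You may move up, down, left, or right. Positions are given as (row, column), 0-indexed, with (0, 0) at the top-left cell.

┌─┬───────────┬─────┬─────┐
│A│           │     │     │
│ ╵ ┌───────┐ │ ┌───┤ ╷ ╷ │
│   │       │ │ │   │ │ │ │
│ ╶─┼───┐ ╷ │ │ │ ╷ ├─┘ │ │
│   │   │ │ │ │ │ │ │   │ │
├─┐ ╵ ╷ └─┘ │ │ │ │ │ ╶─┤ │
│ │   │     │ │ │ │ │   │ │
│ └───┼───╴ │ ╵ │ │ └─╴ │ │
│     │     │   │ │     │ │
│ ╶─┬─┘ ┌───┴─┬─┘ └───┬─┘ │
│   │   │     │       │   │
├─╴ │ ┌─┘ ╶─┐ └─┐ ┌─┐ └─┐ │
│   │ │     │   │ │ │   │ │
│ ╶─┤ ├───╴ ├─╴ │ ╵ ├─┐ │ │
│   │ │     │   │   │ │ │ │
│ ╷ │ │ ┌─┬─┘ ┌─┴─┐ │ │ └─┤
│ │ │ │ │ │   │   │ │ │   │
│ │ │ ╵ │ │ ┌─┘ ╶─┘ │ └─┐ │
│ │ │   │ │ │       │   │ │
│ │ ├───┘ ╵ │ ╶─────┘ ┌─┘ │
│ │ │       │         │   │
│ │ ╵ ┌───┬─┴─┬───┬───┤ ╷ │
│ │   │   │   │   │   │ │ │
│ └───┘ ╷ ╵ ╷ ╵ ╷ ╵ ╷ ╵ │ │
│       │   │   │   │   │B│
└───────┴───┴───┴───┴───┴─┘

Using BFS to find shortest path:
Start: (0, 0), End: (12, 12)
Path found:
(0,0) → (1,0) → (2,0) → (2,1) → (3,1) → (3,2) → (2,2) → (2,3) → (3,3) → (3,4) → (3,5) → (4,5) → (4,4) → (4,3) → (5,3) → (5,2) → (6,2) → (7,2) → (8,2) → (9,2) → (9,3) → (8,3) → (7,3) → (7,4) → (7,5) → (6,5) → (6,4) → (5,4) → (5,5) → (5,6) → (6,6) → (6,7) → (7,7) → (7,6) → (8,6) → (8,5) → (9,5) → (10,5) → (10,4) → (10,3) → (10,2) → (11,2) → (11,1) → (10,1) → (9,1) → (8,1) → (7,1) → (7,0) → (8,0) → (9,0) → (10,0) → (11,0) → (12,0) → (12,1) → (12,2) → (12,3) → (11,3) → (11,4) → (12,4) → (12,5) → (11,5) → (11,6) → (12,6) → (12,7) → (11,7) → (11,8) → (12,8) → (12,9) → (11,9) → (11,10) → (12,10) → (12,11) → (11,11) → (10,11) → (10,12) → (11,12) → (12,12)
Number of steps: 76

Solution:

┌─┬───────────┬─────┬─────┐
│A│           │     │     │
│ ╵ ┌───────┐ │ ┌───┤ ╷ ╷ │
│↓  │       │ │ │   │ │ │ │
│ ╶─┼───┐ ╷ │ │ │ ╷ ├─┘ │ │
│↳ ↓│↱ ↓│ │ │ │ │ │ │   │ │
├─┐ ╵ ╷ └─┘ │ │ │ │ │ ╶─┤ │
│ │↳ ↑│↳ → ↓│ │ │ │ │   │ │
│ └───┼───╴ │ ╵ │ │ └─╴ │ │
│     │↓ ← ↲│   │ │     │ │
│ ╶─┬─┘ ┌───┴─┬─┘ └───┬─┘ │
│   │↓ ↲│↱ → ↓│       │   │
├─╴ │ ┌─┘ ╶─┐ └─┐ ┌─┐ └─┐ │
│   │↓│  ↑ ↰│↳ ↓│ │ │   │ │
│ ╶─┤ ├───╴ ├─╴ │ ╵ ├─┐ │ │
│↓ ↰│↓│↱ → ↑│↓ ↲│   │ │ │ │
│ ╷ │ │ ┌─┬─┘ ┌─┴─┐ │ │ └─┤
│↓│↑│↓│↑│ │↓ ↲│   │ │ │   │
│ │ │ ╵ │ │ ┌─┘ ╶─┘ │ └─┐ │
│↓│↑│↳ ↑│ │↓│       │   │ │
│ │ ├───┘ ╵ │ ╶─────┘ ┌─┘ │
│↓│↑│↓ ← ← ↲│         │↱ ↓│
│ │ ╵ ┌───┬─┴─┬───┬───┤ ╷ │
│↓│↑ ↲│↱ ↓│↱ ↓│↱ ↓│↱ ↓│↑│↓│
│ └───┘ ╷ ╵ ╷ ╵ ╷ ╵ ╷ ╵ │ │
│↳ → → ↑│↳ ↑│↳ ↑│↳ ↑│↳ ↑│B│
└───────┴───┴───┴───┴───┴─┘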